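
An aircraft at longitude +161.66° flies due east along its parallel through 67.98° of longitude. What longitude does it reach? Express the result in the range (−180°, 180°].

-130.36°

Start at +161.66°; shift +67.98° → +229.64°.
+229.64° lies outside (−180°, 180°]; subtract 360° → -130.36°.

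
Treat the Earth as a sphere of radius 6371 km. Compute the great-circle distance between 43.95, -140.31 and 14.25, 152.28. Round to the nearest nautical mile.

Δλ = 152.28 − -140.31 = 292.59°; wrapped into (−180°, 180°]: -67.41°.
Δφ = 14.25 − 43.95 = -29.70°.
a = sin²(Δφ/2) + cos φ₁ · cos φ₂ · sin²(Δλ/2) = 0.280558.
c = 2·atan2(√a, √(1−a)) = 1.11644 rad → d = 6371·c ≈ 7112.84 km ≈ 3840.63 nmi.

3841 nmi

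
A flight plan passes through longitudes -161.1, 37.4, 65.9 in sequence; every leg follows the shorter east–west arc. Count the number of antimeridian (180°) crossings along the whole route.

1

Leg 1: -161.1° → +37.4°, shortest Δλ = -161.5° (west) — crosses 180°.
Leg 2: +37.4° → +65.9°, shortest Δλ = 28.5° (east) — does not cross 180°.
Total crossings: 1.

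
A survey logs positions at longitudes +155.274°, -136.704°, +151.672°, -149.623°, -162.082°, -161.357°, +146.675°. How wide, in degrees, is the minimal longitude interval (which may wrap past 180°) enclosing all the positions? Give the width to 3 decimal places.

Sort the longitudes: -162.082°, -161.357°, -149.623°, -136.704°, +146.675°, +151.672°, +155.274°.
Eastward gaps between consecutive values (wrapping around): 0.725°, 11.734°, 12.919°, 283.379°, 4.997°, 3.602°, 42.644°.
Largest gap = 283.379° ⇒ minimal covering band is its complement: 360° − 283.379° = 76.621°.
Band runs from +146.675° eastward to -136.704°, crossing the antimeridian.

76.621°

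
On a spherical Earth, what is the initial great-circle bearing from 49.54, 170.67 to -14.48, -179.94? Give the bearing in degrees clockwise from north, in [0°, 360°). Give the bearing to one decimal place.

169.9°

Δλ = -179.94 − 170.67 = -350.61°; wrapped into (−180°, 180°]: 9.39°.
θ = atan2( sin Δλ · cos φ₂ , cos φ₁ · sin φ₂ − sin φ₁ · cos φ₂ · cos Δλ )
  = atan2(0.15797, -0.88908) = 169.925° → normalised to [0°, 360°): 169.925°.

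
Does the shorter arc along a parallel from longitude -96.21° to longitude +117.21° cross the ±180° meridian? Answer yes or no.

Naïve |117.21 − -96.21| = 213.42° > 180°, so the shorter arc goes the other way round — across 180°.
Signed shortest Δλ = ((117.21 − -96.21 + 180) mod 360) − 180 = -146.58°.
Going west by 146.58° from -96.21° passes through 180° before reaching +117.21°.

Yes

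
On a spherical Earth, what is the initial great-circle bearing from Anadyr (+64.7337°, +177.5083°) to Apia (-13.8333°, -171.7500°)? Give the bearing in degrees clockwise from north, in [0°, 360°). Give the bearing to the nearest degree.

169°

Δλ = -171.7500 − 177.5083 = -349.2583°; wrapped into (−180°, 180°]: 10.7417°.
θ = atan2( sin Δλ · cos φ₂ , cos φ₁ · sin φ₂ − sin φ₁ · cos φ₂ · cos Δλ )
  = atan2(0.18098, -0.96477) = 169.376° → normalised to [0°, 360°): 169.376°.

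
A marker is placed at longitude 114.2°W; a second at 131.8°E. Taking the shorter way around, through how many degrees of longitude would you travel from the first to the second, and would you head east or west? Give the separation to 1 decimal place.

114.0° west

Raw difference: 131.8 − -114.2 = 246.0°.
Normalise into (−180°, 180°]: 246.0° − 360° = -114.0°.
Negative ⇒ the second point lies to the west; separation 114.0°.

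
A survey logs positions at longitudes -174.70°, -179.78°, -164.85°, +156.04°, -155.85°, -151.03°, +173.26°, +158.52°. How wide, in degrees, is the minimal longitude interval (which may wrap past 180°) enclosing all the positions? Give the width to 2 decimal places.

52.93°

Sort the longitudes: -179.78°, -174.70°, -164.85°, -155.85°, -151.03°, +156.04°, +158.52°, +173.26°.
Eastward gaps between consecutive values (wrapping around): 5.08°, 9.85°, 9.00°, 4.82°, 307.07°, 2.48°, 14.74°, 6.96°.
Largest gap = 307.07° ⇒ minimal covering band is its complement: 360° − 307.07° = 52.93°.
Band runs from +156.04° eastward to -151.03°, crossing the antimeridian.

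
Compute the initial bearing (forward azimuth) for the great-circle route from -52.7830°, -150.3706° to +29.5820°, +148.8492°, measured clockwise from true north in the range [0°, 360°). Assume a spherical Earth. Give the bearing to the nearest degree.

Δλ = 148.8492 − -150.3706 = 299.2198°; wrapped into (−180°, 180°]: -60.7802°.
θ = atan2( sin Δλ · cos φ₂ , cos φ₁ · sin φ₂ − sin φ₁ · cos φ₂ · cos Δλ )
  = atan2(-0.75899, 0.63666) = -50.009° → normalised to [0°, 360°): 309.991°.

310°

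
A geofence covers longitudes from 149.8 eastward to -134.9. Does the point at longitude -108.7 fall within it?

Band width going east from +149.8° to -134.9°: ((-134.9 − 149.8) mod 360) = 75.3°.
Offset of -108.7° east of the west edge: ((-108.7 − 149.8) mod 360) = 101.5°.
101.5° > 75.3° ⇒ outside.

No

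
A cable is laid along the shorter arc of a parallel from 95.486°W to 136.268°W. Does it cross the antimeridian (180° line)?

Signed shortest Δλ = ((-136.268 − -95.486 + 180) mod 360) − 180 = -40.782°.
Going west by 40.782° from -95.486° reaches -136.268° without touching 180°.

No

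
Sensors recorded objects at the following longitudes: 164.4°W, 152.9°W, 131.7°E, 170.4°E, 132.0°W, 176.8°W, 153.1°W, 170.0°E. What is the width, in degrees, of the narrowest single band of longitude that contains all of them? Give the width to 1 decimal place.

Sort the longitudes: -176.8°, -164.4°, -153.1°, -152.9°, -132.0°, +131.7°, +170.0°, +170.4°.
Eastward gaps between consecutive values (wrapping around): 12.4°, 11.3°, 0.2°, 20.9°, 263.7°, 38.3°, 0.4°, 12.8°.
Largest gap = 263.7° ⇒ minimal covering band is its complement: 360° − 263.7° = 96.3°.
Band runs from +131.7° eastward to -132.0°, crossing the antimeridian.

96.3°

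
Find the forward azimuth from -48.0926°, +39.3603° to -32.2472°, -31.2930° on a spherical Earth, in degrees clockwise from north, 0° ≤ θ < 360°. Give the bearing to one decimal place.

259.5°

Δλ = -31.2930 − 39.3603 = -70.6533°.
θ = atan2( sin Δλ · cos φ₂ , cos φ₁ · sin φ₂ − sin φ₁ · cos φ₂ · cos Δλ )
  = atan2(-0.79800, -0.14787) = -100.498° → normalised to [0°, 360°): 259.502°.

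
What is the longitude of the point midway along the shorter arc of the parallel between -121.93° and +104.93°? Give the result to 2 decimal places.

Signed shortest Δλ from -121.93° to +104.93° is -133.14°.
Midpoint longitude = -121.93° + (-133.14°)/2 = -121.93° − 66.57° = -188.50°.
Normalise into (−180°, 180°]: +171.50°.
(The naïve average (-121.93 + +104.93)/2 = -8.5° is on the wrong side of the globe.)

+171.50°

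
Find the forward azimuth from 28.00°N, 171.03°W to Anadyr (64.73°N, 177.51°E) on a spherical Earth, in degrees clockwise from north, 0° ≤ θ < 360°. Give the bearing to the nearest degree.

352°

Δλ = 177.51 − -171.03 = 348.54°; wrapped into (−180°, 180°]: -11.46°.
θ = atan2( sin Δλ · cos φ₂ , cos φ₁ · sin φ₂ − sin φ₁ · cos φ₂ · cos Δλ )
  = atan2(-0.08482, 0.60204) = -8.019° → normalised to [0°, 360°): 351.981°.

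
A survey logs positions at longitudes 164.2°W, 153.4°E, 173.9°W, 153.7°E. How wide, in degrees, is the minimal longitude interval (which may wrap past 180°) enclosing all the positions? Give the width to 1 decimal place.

42.4°

Sort the longitudes: -173.9°, -164.2°, +153.4°, +153.7°.
Eastward gaps between consecutive values (wrapping around): 9.7°, 317.6°, 0.3°, 32.4°.
Largest gap = 317.6° ⇒ minimal covering band is its complement: 360° − 317.6° = 42.4°.
Band runs from +153.4° eastward to -164.2°, crossing the antimeridian.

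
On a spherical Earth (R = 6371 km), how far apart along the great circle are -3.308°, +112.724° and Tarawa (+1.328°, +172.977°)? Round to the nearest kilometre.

6717 km

Δλ = 172.977 − 112.724 = 60.253°.
Δφ = 1.328 − -3.308 = 4.636°.
a = sin²(Δφ/2) + cos φ₁ · cos φ₂ · sin²(Δλ/2) = 0.253063.
c = 2·atan2(√a, √(1−a)) = 1.05426 rad → d = 6371·c ≈ 6716.67 km.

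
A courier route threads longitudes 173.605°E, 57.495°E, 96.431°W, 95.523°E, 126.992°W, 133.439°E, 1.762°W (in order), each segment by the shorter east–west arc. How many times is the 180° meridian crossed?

3

Leg 1: +173.605° → +57.495°, shortest Δλ = -116.11° (west) — does not cross 180°.
Leg 2: +57.495° → -96.431°, shortest Δλ = -153.926° (west) — does not cross 180°.
Leg 3: -96.431° → +95.523°, shortest Δλ = -168.046° (west) — crosses 180°.
Leg 4: +95.523° → -126.992°, shortest Δλ = 137.485° (east) — crosses 180°.
Leg 5: -126.992° → +133.439°, shortest Δλ = -99.569° (west) — crosses 180°.
Leg 6: +133.439° → -1.762°, shortest Δλ = -135.201° (west) — does not cross 180°.
Total crossings: 3.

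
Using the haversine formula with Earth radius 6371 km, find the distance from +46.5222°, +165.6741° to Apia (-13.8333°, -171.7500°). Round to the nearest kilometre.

Δλ = -171.7500 − 165.6741 = -337.4241°; wrapped into (−180°, 180°]: 22.5759°.
Δφ = -13.8333 − 46.5222 = -60.3555°.
a = sin²(Δφ/2) + cos φ₁ · cos φ₂ · sin²(Δλ/2) = 0.278290.
c = 2·atan2(√a, √(1−a)) = 1.11139 rad → d = 6371·c ≈ 7080.63 km.

7081 km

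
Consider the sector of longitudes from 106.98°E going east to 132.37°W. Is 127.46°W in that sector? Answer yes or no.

No

Band width going east from +106.98° to -132.37°: ((-132.37 − 106.98) mod 360) = 120.65°.
Offset of -127.46° east of the west edge: ((-127.46 − 106.98) mod 360) = 125.56°.
125.56° > 120.65° ⇒ outside.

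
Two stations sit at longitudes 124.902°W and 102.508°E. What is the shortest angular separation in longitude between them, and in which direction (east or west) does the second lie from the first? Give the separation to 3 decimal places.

Raw difference: 102.508 − -124.902 = 227.41°.
Normalise into (−180°, 180°]: 227.41° − 360° = -132.59°.
Negative ⇒ the second point lies to the west; separation 132.590°.

132.590° west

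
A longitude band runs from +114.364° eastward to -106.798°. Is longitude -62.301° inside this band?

No

Band width going east from +114.364° to -106.798°: ((-106.798 − 114.364) mod 360) = 138.838°.
Offset of -62.301° east of the west edge: ((-62.301 − 114.364) mod 360) = 183.335°.
183.335° > 138.838° ⇒ outside.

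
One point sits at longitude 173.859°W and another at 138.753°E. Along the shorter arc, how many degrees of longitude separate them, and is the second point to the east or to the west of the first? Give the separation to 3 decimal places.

47.388° west

Raw difference: 138.753 − -173.859 = 312.612°.
Normalise into (−180°, 180°]: 312.612° − 360° = -47.388°.
Negative ⇒ the second point lies to the west; separation 47.388°.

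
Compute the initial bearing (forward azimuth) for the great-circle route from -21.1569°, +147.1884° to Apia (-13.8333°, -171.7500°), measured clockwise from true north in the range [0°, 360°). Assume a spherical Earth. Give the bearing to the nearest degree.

Δλ = -171.7500 − 147.1884 = -318.9384°; wrapped into (−180°, 180°]: 41.0616°.
θ = atan2( sin Δλ · cos φ₂ , cos φ₁ · sin φ₂ − sin φ₁ · cos φ₂ · cos Δλ )
  = atan2(0.63782, 0.04126) = 86.298° → normalised to [0°, 360°): 86.298°.

86°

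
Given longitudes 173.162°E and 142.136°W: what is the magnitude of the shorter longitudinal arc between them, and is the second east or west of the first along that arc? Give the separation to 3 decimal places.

Raw difference: -142.136 − 173.162 = -315.298°.
Normalise into (−180°, 180°]: -315.298° + 360° = 44.702°.
Positive ⇒ the second point lies to the east; separation 44.702°.

44.702° east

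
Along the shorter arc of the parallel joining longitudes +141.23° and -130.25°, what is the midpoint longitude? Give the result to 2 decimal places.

-174.51°

Signed shortest Δλ from +141.23° to -130.25° is +88.52°.
Midpoint longitude = +141.23° + (+88.52°)/2 = +141.23° + 44.26° = +185.49°.
Normalise into (−180°, 180°]: -174.51°.
(The naïve average (+141.23 + -130.25)/2 = 5.49° is on the wrong side of the globe.)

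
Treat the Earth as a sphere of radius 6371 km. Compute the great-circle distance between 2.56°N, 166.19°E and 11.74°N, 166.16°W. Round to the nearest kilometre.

Δλ = -166.16 − 166.19 = -332.35°; wrapped into (−180°, 180°]: 27.65°.
Δφ = 11.74 − 2.56 = 9.18°.
a = sin²(Δφ/2) + cos φ₁ · cos φ₂ · sin²(Δλ/2) = 0.062254.
c = 2·atan2(√a, √(1−a)) = 0.50434 rad → d = 6371·c ≈ 3213.18 km.

3213 km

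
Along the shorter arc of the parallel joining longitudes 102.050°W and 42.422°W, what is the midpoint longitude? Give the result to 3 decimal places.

72.236°W

Signed shortest Δλ from -102.050° to -42.422° is +59.628°.
Midpoint longitude = -102.050° + (+59.628°)/2 = -102.050° + 29.814° = -72.236°.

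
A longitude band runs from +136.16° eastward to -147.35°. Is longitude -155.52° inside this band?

Yes

Band width going east from +136.16° to -147.35°: ((-147.35 − 136.16) mod 360) = 76.49°.
Offset of -155.52° east of the west edge: ((-155.52 − 136.16) mod 360) = 68.32°.
68.32° ≤ 76.49° ⇒ inside.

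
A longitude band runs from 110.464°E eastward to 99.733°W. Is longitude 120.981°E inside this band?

Band width going east from +110.464° to -99.733°: ((-99.733 − 110.464) mod 360) = 149.803°.
Offset of +120.981° east of the west edge: ((120.981 − 110.464) mod 360) = 10.517°.
10.517° ≤ 149.803° ⇒ inside.

Yes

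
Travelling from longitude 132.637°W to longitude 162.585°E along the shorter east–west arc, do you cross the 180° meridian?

Naïve |162.585 − -132.637| = 295.222° > 180°, so the shorter arc goes the other way round — across 180°.
Signed shortest Δλ = ((162.585 − -132.637 + 180) mod 360) − 180 = -64.778°.
Going west by 64.778° from -132.637° passes through 180° before reaching +162.585°.

Yes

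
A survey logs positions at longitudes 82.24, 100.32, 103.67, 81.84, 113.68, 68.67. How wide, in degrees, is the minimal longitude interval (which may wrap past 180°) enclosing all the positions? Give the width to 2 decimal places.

Sort the longitudes: +68.67°, +81.84°, +82.24°, +100.32°, +103.67°, +113.68°.
Eastward gaps between consecutive values (wrapping around): 13.17°, 0.40°, 18.08°, 3.35°, 10.01°, 314.99°.
Largest gap = 314.99° ⇒ minimal covering band is its complement: 360° − 314.99° = 45.01°.
Band runs from +68.67° eastward to +113.68°.

45.01°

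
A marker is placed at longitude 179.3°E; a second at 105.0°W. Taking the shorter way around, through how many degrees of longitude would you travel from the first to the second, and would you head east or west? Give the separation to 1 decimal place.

Raw difference: -105.0 − 179.3 = -284.3°.
Normalise into (−180°, 180°]: -284.3° + 360° = 75.7°.
Positive ⇒ the second point lies to the east; separation 75.7°.

75.7° east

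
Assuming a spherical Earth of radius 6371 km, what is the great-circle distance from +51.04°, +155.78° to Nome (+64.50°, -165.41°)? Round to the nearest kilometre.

2681 km

Δλ = -165.41 − 155.78 = -321.19°; wrapped into (−180°, 180°]: 38.81°.
Δφ = 64.50 − 51.04 = 13.46°.
a = sin²(Δφ/2) + cos φ₁ · cos φ₂ · sin²(Δλ/2) = 0.043615.
c = 2·atan2(√a, √(1−a)) = 0.42078 rad → d = 6371·c ≈ 2680.79 km.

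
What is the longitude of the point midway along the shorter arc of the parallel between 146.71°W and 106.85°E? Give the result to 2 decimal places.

160.07°E

Signed shortest Δλ from -146.71° to +106.85° is -106.44°.
Midpoint longitude = -146.71° + (-106.44°)/2 = -146.71° − 53.22° = -199.93°.
Normalise into (−180°, 180°]: +160.07°.
(The naïve average (-146.71 + +106.85)/2 = -19.93° is on the wrong side of the globe.)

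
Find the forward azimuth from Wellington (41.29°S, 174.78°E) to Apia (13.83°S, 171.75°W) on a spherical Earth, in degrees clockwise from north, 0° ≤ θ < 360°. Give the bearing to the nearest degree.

27°

Δλ = -171.75 − 174.78 = -346.53°; wrapped into (−180°, 180°]: 13.47°.
θ = atan2( sin Δλ · cos φ₂ , cos φ₁ · sin φ₂ − sin φ₁ · cos φ₂ · cos Δλ )
  = atan2(0.22618, 0.44350) = 27.021° → normalised to [0°, 360°): 27.021°.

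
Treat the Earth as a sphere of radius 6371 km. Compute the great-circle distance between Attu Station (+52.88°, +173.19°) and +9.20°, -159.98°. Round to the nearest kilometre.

5423 km

Δλ = -159.98 − 173.19 = -333.17°; wrapped into (−180°, 180°]: 26.83°.
Δφ = 9.20 − 52.88 = -43.68°.
a = sin²(Δφ/2) + cos φ₁ · cos φ₂ · sin²(Δλ/2) = 0.170461.
c = 2·atan2(√a, √(1−a)) = 0.85120 rad → d = 6371·c ≈ 5423.02 km.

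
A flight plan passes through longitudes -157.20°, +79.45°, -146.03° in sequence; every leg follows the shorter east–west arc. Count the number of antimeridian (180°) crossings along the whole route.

Leg 1: -157.20° → +79.45°, shortest Δλ = -123.35° (west) — crosses 180°.
Leg 2: +79.45° → -146.03°, shortest Δλ = 134.52° (east) — crosses 180°.
Total crossings: 2.

2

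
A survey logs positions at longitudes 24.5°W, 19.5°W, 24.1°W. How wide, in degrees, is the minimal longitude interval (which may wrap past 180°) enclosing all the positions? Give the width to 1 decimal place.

5.0°

Sort the longitudes: -24.5°, -24.1°, -19.5°.
Eastward gaps between consecutive values (wrapping around): 0.4°, 4.6°, 355.0°.
Largest gap = 355.0° ⇒ minimal covering band is its complement: 360° − 355.0° = 5.0°.
Band runs from -24.5° eastward to -19.5°.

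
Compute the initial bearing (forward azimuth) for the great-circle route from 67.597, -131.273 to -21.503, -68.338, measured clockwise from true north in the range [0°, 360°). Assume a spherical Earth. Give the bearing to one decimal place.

122.7°

Δλ = -68.338 − -131.273 = 62.935°.
θ = atan2( sin Δλ · cos φ₂ , cos φ₁ · sin φ₂ − sin φ₁ · cos φ₂ · cos Δλ )
  = atan2(0.82851, -0.53108) = 122.660° → normalised to [0°, 360°): 122.660°.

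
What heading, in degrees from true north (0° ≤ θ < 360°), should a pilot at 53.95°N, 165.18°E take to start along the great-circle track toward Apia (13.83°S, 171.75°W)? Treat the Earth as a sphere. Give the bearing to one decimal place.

Δλ = -171.75 − 165.18 = -336.93°; wrapped into (−180°, 180°]: 23.07°.
θ = atan2( sin Δλ · cos φ₂ , cos φ₁ · sin φ₂ − sin φ₁ · cos φ₂ · cos Δλ )
  = atan2(0.38050, -0.86295) = 156.206° → normalised to [0°, 360°): 156.206°.

156.2°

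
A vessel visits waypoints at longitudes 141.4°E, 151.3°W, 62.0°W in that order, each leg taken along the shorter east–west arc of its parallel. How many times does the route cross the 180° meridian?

1

Leg 1: +141.4° → -151.3°, shortest Δλ = 67.3° (east) — crosses 180°.
Leg 2: -151.3° → -62.0°, shortest Δλ = 89.3° (east) — does not cross 180°.
Total crossings: 1.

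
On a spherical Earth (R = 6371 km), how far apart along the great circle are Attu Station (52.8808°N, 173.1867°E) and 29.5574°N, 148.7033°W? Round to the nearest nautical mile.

Δλ = -148.7033 − 173.1867 = -321.8900°; wrapped into (−180°, 180°]: 38.1100°.
Δφ = 29.5574 − 52.8808 = -23.3234°.
a = sin²(Δφ/2) + cos φ₁ · cos φ₂ · sin²(Δλ/2) = 0.096809.
c = 2·atan2(√a, √(1−a)) = 0.63279 rad → d = 6371·c ≈ 4031.49 km ≈ 2176.83 nmi.

2177 nmi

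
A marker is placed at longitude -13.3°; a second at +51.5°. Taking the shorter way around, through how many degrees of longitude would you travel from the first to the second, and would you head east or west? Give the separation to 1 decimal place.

64.8° east

Raw difference: 51.5 − -13.3 = 64.8°.
Normalise into (−180°, 180°]: 64.8° stays 64.8°.
Positive ⇒ the second point lies to the east; separation 64.8°.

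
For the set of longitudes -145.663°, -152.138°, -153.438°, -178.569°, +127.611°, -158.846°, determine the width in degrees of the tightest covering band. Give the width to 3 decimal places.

86.726°

Sort the longitudes: -178.569°, -158.846°, -153.438°, -152.138°, -145.663°, +127.611°.
Eastward gaps between consecutive values (wrapping around): 19.723°, 5.408°, 1.300°, 6.475°, 273.274°, 53.820°.
Largest gap = 273.274° ⇒ minimal covering band is its complement: 360° − 273.274° = 86.726°.
Band runs from +127.611° eastward to -145.663°, crossing the antimeridian.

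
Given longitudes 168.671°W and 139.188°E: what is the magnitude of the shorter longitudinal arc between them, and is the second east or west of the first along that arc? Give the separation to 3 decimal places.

52.141° west

Raw difference: 139.188 − -168.671 = 307.859°.
Normalise into (−180°, 180°]: 307.859° − 360° = -52.141°.
Negative ⇒ the second point lies to the west; separation 52.141°.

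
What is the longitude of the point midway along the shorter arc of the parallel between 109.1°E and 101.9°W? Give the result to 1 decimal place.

Signed shortest Δλ from +109.1° to -101.9° is +149.0°.
Midpoint longitude = +109.1° + (+149.0°)/2 = +109.1° + 74.5° = +183.6°.
Normalise into (−180°, 180°]: -176.4°.
(The naïve average (+109.1 + -101.9)/2 = 3.6° is on the wrong side of the globe.)

176.4°W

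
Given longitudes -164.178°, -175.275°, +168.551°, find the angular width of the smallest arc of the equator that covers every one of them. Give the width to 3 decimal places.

27.271°

Sort the longitudes: -175.275°, -164.178°, +168.551°.
Eastward gaps between consecutive values (wrapping around): 11.097°, 332.729°, 16.174°.
Largest gap = 332.729° ⇒ minimal covering band is its complement: 360° − 332.729° = 27.271°.
Band runs from +168.551° eastward to -164.178°, crossing the antimeridian.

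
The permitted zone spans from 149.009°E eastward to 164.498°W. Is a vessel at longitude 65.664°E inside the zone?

Band width going east from +149.009° to -164.498°: ((-164.498 − 149.009) mod 360) = 46.493°.
Offset of +65.664° east of the west edge: ((65.664 − 149.009) mod 360) = 276.655°.
276.655° > 46.493° ⇒ outside.

No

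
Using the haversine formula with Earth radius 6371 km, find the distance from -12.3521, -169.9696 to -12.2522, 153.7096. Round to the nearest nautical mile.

Δλ = 153.7096 − -169.9696 = 323.6792°; wrapped into (−180°, 180°]: -36.3208°.
Δφ = -12.2522 − -12.3521 = 0.0999°.
a = sin²(Δφ/2) + cos φ₁ · cos φ₂ · sin²(Δλ/2) = 0.092734.
c = 2·atan2(√a, √(1−a)) = 0.61887 rad → d = 6371·c ≈ 3942.85 km ≈ 2128.97 nmi.

2129 nmi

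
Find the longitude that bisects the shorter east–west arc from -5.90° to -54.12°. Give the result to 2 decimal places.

Signed shortest Δλ from -5.90° to -54.12° is -48.22°.
Midpoint longitude = -5.90° + (-48.22°)/2 = -5.90° − 24.11° = -30.01°.

-30.01°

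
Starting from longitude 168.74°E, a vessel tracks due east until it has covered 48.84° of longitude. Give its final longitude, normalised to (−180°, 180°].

Start at +168.74°; shift +48.84° → +217.58°.
+217.58° lies outside (−180°, 180°]; subtract 360° → -142.42°.

142.42°W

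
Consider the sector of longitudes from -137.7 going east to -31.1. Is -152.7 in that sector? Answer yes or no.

No

Band width going east from -137.7° to -31.1°: ((-31.1 − -137.7) mod 360) = 106.6°.
Offset of -152.7° east of the west edge: ((-152.7 − -137.7) mod 360) = 345.0°.
345.0° > 106.6° ⇒ outside.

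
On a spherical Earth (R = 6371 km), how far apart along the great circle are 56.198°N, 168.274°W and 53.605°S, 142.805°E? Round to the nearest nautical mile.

7017 nmi

Δλ = 142.805 − -168.274 = 311.079°; wrapped into (−180°, 180°]: -48.921°.
Δφ = -53.605 − 56.198 = -109.803°.
a = sin²(Δφ/2) + cos φ₁ · cos φ₂ · sin²(Δλ/2) = 0.725988.
c = 2·atan2(√a, √(1−a)) = 2.03978 rad → d = 6371·c ≈ 12995.42 km ≈ 7016.96 nmi.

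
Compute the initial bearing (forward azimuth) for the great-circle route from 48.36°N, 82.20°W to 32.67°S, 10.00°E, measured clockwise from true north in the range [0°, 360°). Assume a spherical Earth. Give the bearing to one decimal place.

Δλ = 10.00 − -82.20 = 92.20°.
θ = atan2( sin Δλ · cos φ₂ , cos φ₁ · sin φ₂ − sin φ₁ · cos φ₂ · cos Δλ )
  = atan2(0.84117, -0.33452) = 111.687° → normalised to [0°, 360°): 111.687°.

111.7°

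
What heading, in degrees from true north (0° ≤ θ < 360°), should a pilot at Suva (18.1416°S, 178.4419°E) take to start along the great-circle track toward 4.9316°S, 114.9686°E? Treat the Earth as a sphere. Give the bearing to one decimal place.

Δλ = 114.9686 − 178.4419 = -63.4733°.
θ = atan2( sin Δλ · cos φ₂ , cos φ₁ · sin φ₂ − sin φ₁ · cos φ₂ · cos Δλ )
  = atan2(-0.89141, 0.05685) = -86.351° → normalised to [0°, 360°): 273.649°.

273.6°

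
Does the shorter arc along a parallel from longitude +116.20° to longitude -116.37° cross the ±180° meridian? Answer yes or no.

Naïve |-116.37 − 116.20| = 232.57° > 180°, so the shorter arc goes the other way round — across 180°.
Signed shortest Δλ = ((-116.37 − 116.20 + 180) mod 360) − 180 = 127.43°.
Going east by 127.43° from +116.20° passes through 180° before reaching -116.37°.

Yes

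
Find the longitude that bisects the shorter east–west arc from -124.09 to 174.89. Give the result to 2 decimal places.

Signed shortest Δλ from -124.09° to +174.89° is -61.02°.
Midpoint longitude = -124.09° + (-61.02°)/2 = -124.09° − 30.51° = -154.60°.
(The naïve average (-124.09 + +174.89)/2 = 25.4° is on the wrong side of the globe.)

-154.60°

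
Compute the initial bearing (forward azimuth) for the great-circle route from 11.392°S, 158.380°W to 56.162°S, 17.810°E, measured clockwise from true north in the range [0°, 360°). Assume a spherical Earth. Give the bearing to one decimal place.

177.7°

Δλ = 17.810 − -158.380 = 176.190°.
θ = atan2( sin Δλ · cos φ₂ , cos φ₁ · sin φ₂ − sin φ₁ · cos φ₂ · cos Δλ )
  = atan2(0.03700, -0.92400) = 177.707° → normalised to [0°, 360°): 177.707°.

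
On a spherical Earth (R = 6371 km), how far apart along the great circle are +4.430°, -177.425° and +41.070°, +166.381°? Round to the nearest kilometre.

Δλ = 166.381 − -177.425 = 343.806°; wrapped into (−180°, 180°]: -16.194°.
Δφ = 41.070 − 4.430 = 36.640°.
a = sin²(Δφ/2) + cos φ₁ · cos φ₂ · sin²(Δλ/2) = 0.113711.
c = 2·atan2(√a, √(1−a)) = 0.68791 rad → d = 6371·c ≈ 4382.65 km.

4383 km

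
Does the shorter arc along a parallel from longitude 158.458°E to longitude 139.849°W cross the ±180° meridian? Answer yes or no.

Yes

Naïve |-139.849 − 158.458| = 298.307° > 180°, so the shorter arc goes the other way round — across 180°.
Signed shortest Δλ = ((-139.849 − 158.458 + 180) mod 360) − 180 = 61.693°.
Going east by 61.693° from +158.458° passes through 180° before reaching -139.849°.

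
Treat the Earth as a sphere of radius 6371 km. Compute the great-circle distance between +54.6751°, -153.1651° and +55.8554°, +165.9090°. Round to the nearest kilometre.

Δλ = 165.9090 − -153.1651 = 319.0741°; wrapped into (−180°, 180°]: -40.9259°.
Δφ = 55.8554 − 54.6751 = 1.1803°.
a = sin²(Δφ/2) + cos φ₁ · cos φ₂ · sin²(Δλ/2) = 0.039772.
c = 2·atan2(√a, √(1−a)) = 0.40155 rad → d = 6371·c ≈ 2558.28 km.

2558 km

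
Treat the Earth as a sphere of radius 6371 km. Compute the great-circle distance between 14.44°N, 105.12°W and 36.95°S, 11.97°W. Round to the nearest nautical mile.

Δλ = -11.97 − -105.12 = 93.15°.
Δφ = -36.95 − 14.44 = -51.39°.
a = sin²(Δφ/2) + cos φ₁ · cos φ₂ · sin²(Δλ/2) = 0.596213.
c = 2·atan2(√a, √(1−a)) = 1.76443 rad → d = 6371·c ≈ 11241.18 km ≈ 6069.75 nmi.

6070 nmi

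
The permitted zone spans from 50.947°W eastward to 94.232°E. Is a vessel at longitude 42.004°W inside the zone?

Band width going east from -50.947° to +94.232°: ((94.232 − -50.947) mod 360) = 145.179°.
Offset of -42.004° east of the west edge: ((-42.004 − -50.947) mod 360) = 8.943°.
8.943° ≤ 145.179° ⇒ inside.

Yes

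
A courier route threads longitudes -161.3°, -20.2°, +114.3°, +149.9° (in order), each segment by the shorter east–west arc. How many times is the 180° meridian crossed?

0

Leg 1: -161.3° → -20.2°, shortest Δλ = 141.1° (east) — does not cross 180°.
Leg 2: -20.2° → +114.3°, shortest Δλ = 134.5° (east) — does not cross 180°.
Leg 3: +114.3° → +149.9°, shortest Δλ = 35.6° (east) — does not cross 180°.
Total crossings: 0.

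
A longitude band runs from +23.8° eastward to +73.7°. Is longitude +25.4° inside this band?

Band width going east from +23.8° to +73.7°: ((73.7 − 23.8) mod 360) = 49.9°.
Offset of +25.4° east of the west edge: ((25.4 − 23.8) mod 360) = 1.6°.
1.6° ≤ 49.9° ⇒ inside.

Yes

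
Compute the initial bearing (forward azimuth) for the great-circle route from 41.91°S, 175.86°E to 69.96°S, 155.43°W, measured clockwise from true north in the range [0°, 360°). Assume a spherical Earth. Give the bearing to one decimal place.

161.7°

Δλ = -155.43 − 175.86 = -331.29°; wrapped into (−180°, 180°]: 28.71°.
θ = atan2( sin Δλ · cos φ₂ , cos φ₁ · sin φ₂ − sin φ₁ · cos φ₂ · cos Δλ )
  = atan2(0.16461, -0.49838) = 161.722° → normalised to [0°, 360°): 161.722°.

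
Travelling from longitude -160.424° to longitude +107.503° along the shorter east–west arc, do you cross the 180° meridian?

Yes

Naïve |107.503 − -160.424| = 267.927° > 180°, so the shorter arc goes the other way round — across 180°.
Signed shortest Δλ = ((107.503 − -160.424 + 180) mod 360) − 180 = -92.073°.
Going west by 92.073° from -160.424° passes through 180° before reaching +107.503°.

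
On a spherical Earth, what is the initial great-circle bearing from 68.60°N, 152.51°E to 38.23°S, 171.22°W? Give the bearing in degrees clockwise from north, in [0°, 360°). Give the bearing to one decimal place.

Δλ = -171.22 − 152.51 = -323.73°; wrapped into (−180°, 180°]: 36.27°.
θ = atan2( sin Δλ · cos φ₂ , cos φ₁ · sin φ₂ − sin φ₁ · cos φ₂ · cos Δλ )
  = atan2(0.46471, -0.81546) = 150.322° → normalised to [0°, 360°): 150.322°.

150.3°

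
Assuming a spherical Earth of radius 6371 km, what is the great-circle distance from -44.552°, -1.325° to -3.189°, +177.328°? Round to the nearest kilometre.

14705 km

Δλ = 177.328 − -1.325 = 178.653°.
Δφ = -3.189 − -44.552 = 41.363°.
a = sin²(Δφ/2) + cos φ₁ · cos φ₂ · sin²(Δλ/2) = 0.836143.
c = 2·atan2(√a, √(1−a)) = 2.30809 rad → d = 6371·c ≈ 14704.84 km.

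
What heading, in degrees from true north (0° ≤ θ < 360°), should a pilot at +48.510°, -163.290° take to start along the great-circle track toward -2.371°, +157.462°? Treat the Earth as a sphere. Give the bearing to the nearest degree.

226°

Δλ = 157.462 − -163.290 = 320.752°; wrapped into (−180°, 180°]: -39.248°.
θ = atan2( sin Δλ · cos φ₂ , cos φ₁ · sin φ₂ − sin φ₁ · cos φ₂ · cos Δλ )
  = atan2(-0.63214, -0.60700) = -133.838° → normalised to [0°, 360°): 226.162°.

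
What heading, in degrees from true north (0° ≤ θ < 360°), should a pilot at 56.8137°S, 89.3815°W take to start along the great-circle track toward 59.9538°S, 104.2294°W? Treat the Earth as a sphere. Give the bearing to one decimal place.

Δλ = -104.2294 − -89.3815 = -14.8479°.
θ = atan2( sin Δλ · cos φ₂ , cos φ₁ · sin φ₂ − sin φ₁ · cos φ₂ · cos Δλ )
  = atan2(-0.12831, -0.06877) = -118.190° → normalised to [0°, 360°): 241.810°.

241.8°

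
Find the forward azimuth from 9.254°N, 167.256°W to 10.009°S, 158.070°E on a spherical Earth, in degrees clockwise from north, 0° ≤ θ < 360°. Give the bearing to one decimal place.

Δλ = 158.070 − -167.256 = 325.326°; wrapped into (−180°, 180°]: -34.674°.
θ = atan2( sin Δλ · cos φ₂ , cos φ₁ · sin φ₂ − sin φ₁ · cos φ₂ · cos Δλ )
  = atan2(-0.56025, -0.30178) = -118.309° → normalised to [0°, 360°): 241.691°.

241.7°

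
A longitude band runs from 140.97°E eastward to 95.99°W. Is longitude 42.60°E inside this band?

No

Band width going east from +140.97° to -95.99°: ((-95.99 − 140.97) mod 360) = 123.04°.
Offset of +42.60° east of the west edge: ((42.60 − 140.97) mod 360) = 261.63°.
261.63° > 123.04° ⇒ outside.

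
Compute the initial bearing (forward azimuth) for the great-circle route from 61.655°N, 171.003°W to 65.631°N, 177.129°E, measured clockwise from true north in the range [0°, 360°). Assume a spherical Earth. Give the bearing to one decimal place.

312.3°

Δλ = 177.129 − -171.003 = 348.132°; wrapped into (−180°, 180°]: -11.868°.
θ = atan2( sin Δλ · cos φ₂ , cos φ₁ · sin φ₂ − sin φ₁ · cos φ₂ · cos Δλ )
  = atan2(-0.08486, 0.07710) = -47.742° → normalised to [0°, 360°): 312.258°.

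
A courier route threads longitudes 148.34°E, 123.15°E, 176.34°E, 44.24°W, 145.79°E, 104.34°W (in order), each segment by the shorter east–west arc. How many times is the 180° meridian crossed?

3

Leg 1: +148.34° → +123.15°, shortest Δλ = -25.19° (west) — does not cross 180°.
Leg 2: +123.15° → +176.34°, shortest Δλ = 53.19° (east) — does not cross 180°.
Leg 3: +176.34° → -44.24°, shortest Δλ = 139.42° (east) — crosses 180°.
Leg 4: -44.24° → +145.79°, shortest Δλ = -169.97° (west) — crosses 180°.
Leg 5: +145.79° → -104.34°, shortest Δλ = 109.87° (east) — crosses 180°.
Total crossings: 3.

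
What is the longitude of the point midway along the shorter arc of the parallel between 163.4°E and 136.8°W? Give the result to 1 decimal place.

Signed shortest Δλ from +163.4° to -136.8° is +59.8°.
Midpoint longitude = +163.4° + (+59.8°)/2 = +163.4° + 29.9° = +193.3°.
Normalise into (−180°, 180°]: -166.7°.
(The naïve average (+163.4 + -136.8)/2 = 13.3° is on the wrong side of the globe.)

166.7°W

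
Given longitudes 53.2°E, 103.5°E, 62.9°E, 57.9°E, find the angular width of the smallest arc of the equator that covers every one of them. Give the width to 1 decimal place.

Sort the longitudes: +53.2°, +57.9°, +62.9°, +103.5°.
Eastward gaps between consecutive values (wrapping around): 4.7°, 5.0°, 40.6°, 309.7°.
Largest gap = 309.7° ⇒ minimal covering band is its complement: 360° − 309.7° = 50.3°.
Band runs from +53.2° eastward to +103.5°.

50.3°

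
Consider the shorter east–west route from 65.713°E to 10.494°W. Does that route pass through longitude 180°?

No

Signed shortest Δλ = ((-10.494 − 65.713 + 180) mod 360) − 180 = -76.207°.
Going west by 76.207° from +65.713° reaches -10.494° without touching 180°.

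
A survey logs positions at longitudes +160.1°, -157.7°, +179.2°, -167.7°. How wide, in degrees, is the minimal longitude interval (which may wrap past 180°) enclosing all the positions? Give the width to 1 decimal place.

42.2°

Sort the longitudes: -167.7°, -157.7°, +160.1°, +179.2°.
Eastward gaps between consecutive values (wrapping around): 10.0°, 317.8°, 19.1°, 13.1°.
Largest gap = 317.8° ⇒ minimal covering band is its complement: 360° − 317.8° = 42.2°.
Band runs from +160.1° eastward to -157.7°, crossing the antimeridian.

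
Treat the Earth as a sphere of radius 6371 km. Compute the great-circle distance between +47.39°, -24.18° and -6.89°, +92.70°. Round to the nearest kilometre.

12575 km

Δλ = 92.70 − -24.18 = 116.88°.
Δφ = -6.89 − 47.39 = -54.28°.
a = sin²(Δφ/2) + cos φ₁ · cos φ₂ · sin²(Δλ/2) = 0.696085.
c = 2·atan2(√a, √(1−a)) = 1.97379 rad → d = 6371·c ≈ 12574.99 km.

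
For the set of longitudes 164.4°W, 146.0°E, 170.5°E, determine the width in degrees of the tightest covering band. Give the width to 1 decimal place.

Sort the longitudes: -164.4°, +146.0°, +170.5°.
Eastward gaps between consecutive values (wrapping around): 310.4°, 24.5°, 25.1°.
Largest gap = 310.4° ⇒ minimal covering band is its complement: 360° − 310.4° = 49.6°.
Band runs from +146.0° eastward to -164.4°, crossing the antimeridian.

49.6°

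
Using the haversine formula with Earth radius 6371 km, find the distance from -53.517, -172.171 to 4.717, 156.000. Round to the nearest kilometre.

7124 km

Δλ = 156.000 − -172.171 = 328.171°; wrapped into (−180°, 180°]: -31.829°.
Δφ = 4.717 − -53.517 = 58.234°.
a = sin²(Δφ/2) + cos φ₁ · cos φ₂ · sin²(Δλ/2) = 0.281328.
c = 2·atan2(√a, √(1−a)) = 1.11815 rad → d = 6371·c ≈ 7123.75 km.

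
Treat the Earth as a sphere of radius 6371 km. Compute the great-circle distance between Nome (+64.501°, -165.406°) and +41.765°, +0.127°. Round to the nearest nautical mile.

4390 nmi

Δλ = 0.127 − -165.406 = 165.533°.
Δφ = 41.765 − 64.501 = -22.736°.
a = sin²(Δφ/2) + cos φ₁ · cos φ₂ · sin²(Δλ/2) = 0.354861.
c = 2·atan2(√a, √(1−a)) = 1.27628 rad → d = 6371·c ≈ 8131.17 km ≈ 4390.48 nmi.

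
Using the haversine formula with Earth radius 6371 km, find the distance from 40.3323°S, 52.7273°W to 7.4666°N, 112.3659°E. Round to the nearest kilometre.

16072 km

Δλ = 112.3659 − -52.7273 = 165.0932°.
Δφ = 7.4666 − -40.3323 = 47.7989°.
a = sin²(Δφ/2) + cos φ₁ · cos φ₂ · sin²(Δλ/2) = 0.907254.
c = 2·atan2(√a, √(1−a)) = 2.52268 rad → d = 6371·c ≈ 16071.97 km.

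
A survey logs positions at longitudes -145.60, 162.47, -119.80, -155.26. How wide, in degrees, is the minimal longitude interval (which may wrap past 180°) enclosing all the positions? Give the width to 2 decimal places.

77.73°

Sort the longitudes: -155.26°, -145.60°, -119.80°, +162.47°.
Eastward gaps between consecutive values (wrapping around): 9.66°, 25.80°, 282.27°, 42.27°.
Largest gap = 282.27° ⇒ minimal covering band is its complement: 360° − 282.27° = 77.73°.
Band runs from +162.47° eastward to -119.80°, crossing the antimeridian.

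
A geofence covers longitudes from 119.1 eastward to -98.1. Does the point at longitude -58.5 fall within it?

No

Band width going east from +119.1° to -98.1°: ((-98.1 − 119.1) mod 360) = 142.8°.
Offset of -58.5° east of the west edge: ((-58.5 − 119.1) mod 360) = 182.4°.
182.4° > 142.8° ⇒ outside.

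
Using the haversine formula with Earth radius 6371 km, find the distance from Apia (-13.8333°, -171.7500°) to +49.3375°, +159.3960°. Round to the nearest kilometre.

7574 km

Δλ = 159.3960 − -171.7500 = 331.1460°; wrapped into (−180°, 180°]: -28.8540°.
Δφ = 49.3375 − -13.8333 = 63.1708°.
a = sin²(Δφ/2) + cos φ₁ · cos φ₂ · sin²(Δλ/2) = 0.313608.
c = 2·atan2(√a, √(1−a)) = 1.18879 rad → d = 6371·c ≈ 7573.78 km.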